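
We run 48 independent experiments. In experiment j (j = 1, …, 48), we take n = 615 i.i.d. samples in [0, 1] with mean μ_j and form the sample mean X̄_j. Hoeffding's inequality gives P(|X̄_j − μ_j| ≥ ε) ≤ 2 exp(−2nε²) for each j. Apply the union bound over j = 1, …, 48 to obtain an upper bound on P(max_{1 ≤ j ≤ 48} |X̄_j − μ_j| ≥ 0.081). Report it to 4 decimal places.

Per-experiment Hoeffding bound: 2·exp(−2·615·0.081²) = 2·exp(−8.07003) = 0.00062555.
Union bound over 48 events: 48·0.00062555 = 0.03003.

0.0300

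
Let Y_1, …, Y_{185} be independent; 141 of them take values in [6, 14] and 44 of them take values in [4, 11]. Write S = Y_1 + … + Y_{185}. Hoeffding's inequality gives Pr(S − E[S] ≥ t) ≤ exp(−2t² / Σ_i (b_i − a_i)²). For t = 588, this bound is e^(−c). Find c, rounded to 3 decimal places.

Σ(b_i − a_i)² = 141·8² + 44·7² = 11180.
c = 2t² / 11180 = 2·588² / 11180 = 61.8504.

61.850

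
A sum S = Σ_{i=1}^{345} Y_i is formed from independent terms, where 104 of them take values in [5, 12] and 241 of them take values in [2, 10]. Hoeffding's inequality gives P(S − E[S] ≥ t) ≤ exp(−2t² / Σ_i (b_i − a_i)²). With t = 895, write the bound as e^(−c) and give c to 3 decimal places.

Σ(b_i − a_i)² = 104·7² + 241·8² = 20520.
c = 2t² / 20520 = 2·895² / 20520 = 78.0726.

78.073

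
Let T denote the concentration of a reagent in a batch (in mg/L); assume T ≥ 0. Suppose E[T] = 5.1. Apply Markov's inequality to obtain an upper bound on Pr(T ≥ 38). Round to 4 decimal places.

0.1342

Markov's inequality: for a non-negative random variable, Pr(T ≥ a) ≤ E[T]/a.
Here E[T] = 5.1 and a = 38, so the bound is 5.1/38 = 0.1342.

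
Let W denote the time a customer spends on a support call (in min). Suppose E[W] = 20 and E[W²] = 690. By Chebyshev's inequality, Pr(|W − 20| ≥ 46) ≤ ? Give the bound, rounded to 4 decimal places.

Var(W) = E[W²] − (E[W])² = 690 − 400 = 290.
Chebyshev's inequality: Pr(|W − μ| ≥ t) ≤ Var(W)/t² = 290/2116 = 0.1371.

0.1371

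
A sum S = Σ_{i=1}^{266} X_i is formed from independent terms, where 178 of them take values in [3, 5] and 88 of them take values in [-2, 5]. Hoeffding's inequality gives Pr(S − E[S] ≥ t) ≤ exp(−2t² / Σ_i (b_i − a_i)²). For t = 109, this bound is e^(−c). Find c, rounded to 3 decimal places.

4.730

Σ(b_i − a_i)² = 178·2² + 88·7² = 5024.
c = 2t² / 5024 = 2·109² / 5024 = 4.7297.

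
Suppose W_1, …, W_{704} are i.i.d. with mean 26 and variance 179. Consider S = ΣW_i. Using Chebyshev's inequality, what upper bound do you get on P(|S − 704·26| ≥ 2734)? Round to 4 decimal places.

0.0169

Var(S) = n·Var(W_i) = 704·179 = 126016.
Chebyshev: P(|S − 704·26| ≥ 2734) ≤ Var(S)/2734² = 126016/7474756 = 0.0169.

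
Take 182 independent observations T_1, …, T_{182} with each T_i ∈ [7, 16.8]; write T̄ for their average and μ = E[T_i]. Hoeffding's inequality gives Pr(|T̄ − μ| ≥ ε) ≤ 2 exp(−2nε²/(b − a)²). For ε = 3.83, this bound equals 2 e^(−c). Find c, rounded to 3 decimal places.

c = 2nε²/(b − a)² = 2·182·3.83² / 9.8² = 55.5964.

55.596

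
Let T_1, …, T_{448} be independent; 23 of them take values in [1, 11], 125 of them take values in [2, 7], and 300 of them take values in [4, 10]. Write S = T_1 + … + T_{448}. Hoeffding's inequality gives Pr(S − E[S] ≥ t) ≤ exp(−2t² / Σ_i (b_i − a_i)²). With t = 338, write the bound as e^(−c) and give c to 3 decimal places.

14.082

Σ(b_i − a_i)² = 23·10² + 125·5² + 300·6² = 16225.
c = 2t² / 16225 = 2·338² / 16225 = 14.0825.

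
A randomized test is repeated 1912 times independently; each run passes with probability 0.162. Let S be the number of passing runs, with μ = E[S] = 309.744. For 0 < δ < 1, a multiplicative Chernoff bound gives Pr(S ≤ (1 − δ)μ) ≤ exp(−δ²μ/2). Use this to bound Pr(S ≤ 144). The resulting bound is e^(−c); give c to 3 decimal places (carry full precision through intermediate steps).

44.345

Write 144 = (1 − δ)μ, so δ = 1 − 144/309.744 = 0.5351…
Then the exponent is δ²μ/2 = (μ − 144)²/(2μ) = 44.344803.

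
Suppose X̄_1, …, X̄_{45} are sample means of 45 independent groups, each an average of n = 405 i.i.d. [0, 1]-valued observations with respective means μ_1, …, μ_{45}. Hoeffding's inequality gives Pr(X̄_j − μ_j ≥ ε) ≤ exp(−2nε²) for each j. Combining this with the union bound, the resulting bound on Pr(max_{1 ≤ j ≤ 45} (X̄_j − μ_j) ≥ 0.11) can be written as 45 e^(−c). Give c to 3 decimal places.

Union bound over the 45 events: Pr(max_{1 ≤ j ≤ 45} (X̄_j − μ_j) ≥ 0.11) ≤ 45·exp(−2nε²) = 45 exp(−2·405·0.11²).
So c = 2·405·0.11² = 9.8010.

9.801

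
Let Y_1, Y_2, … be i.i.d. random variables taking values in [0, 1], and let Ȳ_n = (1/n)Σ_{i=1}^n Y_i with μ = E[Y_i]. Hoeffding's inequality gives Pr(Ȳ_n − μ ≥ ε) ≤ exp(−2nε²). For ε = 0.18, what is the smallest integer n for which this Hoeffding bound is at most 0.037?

51

Require exp(−2nε²) ≤ 0.037, i.e. 2nε² ≥ ln(1/0.037) = 3.296837.
So n ≥ 3.296837 / (2·0.18²) = 50.877.
The smallest integer n is 51.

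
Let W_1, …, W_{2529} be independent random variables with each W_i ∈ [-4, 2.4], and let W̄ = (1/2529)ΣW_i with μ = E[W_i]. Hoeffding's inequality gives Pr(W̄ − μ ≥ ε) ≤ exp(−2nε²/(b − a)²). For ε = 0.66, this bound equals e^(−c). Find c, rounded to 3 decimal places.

c = 2nε²/(b − a)² = 2·2529·0.66² / 6.4² = 53.7906.

53.791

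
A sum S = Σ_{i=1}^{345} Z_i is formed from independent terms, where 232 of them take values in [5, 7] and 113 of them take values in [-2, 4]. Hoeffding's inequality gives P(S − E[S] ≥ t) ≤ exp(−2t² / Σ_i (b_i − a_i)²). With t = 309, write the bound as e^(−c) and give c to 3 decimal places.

38.223

Σ(b_i − a_i)² = 232·2² + 113·6² = 4996.
c = 2t² / 4996 = 2·309² / 4996 = 38.2230.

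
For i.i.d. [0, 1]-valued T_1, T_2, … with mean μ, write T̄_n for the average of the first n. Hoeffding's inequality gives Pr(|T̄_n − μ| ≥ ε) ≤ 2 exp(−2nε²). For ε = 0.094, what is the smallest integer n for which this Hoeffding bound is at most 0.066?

Require 2·exp(−2nε²) ≤ 0.066, i.e. 2nε² ≥ ln(2/0.066) = 3.411248.
So n ≥ 3.411248 / (2·0.094²) = 193.031.
The smallest integer n is 194.

194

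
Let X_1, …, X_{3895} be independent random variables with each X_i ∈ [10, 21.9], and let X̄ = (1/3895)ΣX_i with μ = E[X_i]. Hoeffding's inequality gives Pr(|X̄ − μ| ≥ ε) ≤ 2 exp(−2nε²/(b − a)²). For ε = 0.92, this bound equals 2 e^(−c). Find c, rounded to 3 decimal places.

c = 2nε²/(b − a)² = 2·3895·0.92² / 11.9² = 46.5607.

46.561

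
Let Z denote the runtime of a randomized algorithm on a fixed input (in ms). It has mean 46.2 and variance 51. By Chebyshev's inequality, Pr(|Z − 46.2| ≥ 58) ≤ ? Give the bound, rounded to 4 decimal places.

0.0152

Chebyshev: Pr(|Z − μ| ≥ t) ≤ Var(Z)/t².
Bound = 51 / 3364 = 0.0152.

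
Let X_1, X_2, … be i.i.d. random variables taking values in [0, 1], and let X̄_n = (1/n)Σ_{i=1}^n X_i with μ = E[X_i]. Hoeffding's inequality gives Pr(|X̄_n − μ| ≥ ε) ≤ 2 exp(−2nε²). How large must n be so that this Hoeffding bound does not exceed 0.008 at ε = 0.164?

103

Require 2·exp(−2nε²) ≤ 0.008, i.e. 2nε² ≥ ln(2/0.008) = 5.521461.
So n ≥ 5.521461 / (2·0.164²) = 102.645.
The smallest integer n is 103.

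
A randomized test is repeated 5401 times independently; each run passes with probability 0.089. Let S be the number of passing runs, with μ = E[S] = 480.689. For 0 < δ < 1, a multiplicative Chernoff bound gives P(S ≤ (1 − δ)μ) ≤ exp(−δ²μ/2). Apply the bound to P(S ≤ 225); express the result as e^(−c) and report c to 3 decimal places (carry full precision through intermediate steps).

Write 225 = (1 − δ)μ, so δ = 1 − 225/480.689 = 0.5319219…
Then the exponent is δ²μ/2 = (μ − 225)²/(2μ) = 68.003288.

68.003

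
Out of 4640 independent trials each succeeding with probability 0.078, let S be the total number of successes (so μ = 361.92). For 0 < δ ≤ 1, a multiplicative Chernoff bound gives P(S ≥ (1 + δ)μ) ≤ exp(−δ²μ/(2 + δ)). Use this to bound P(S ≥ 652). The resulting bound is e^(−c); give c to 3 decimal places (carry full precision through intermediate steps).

Write 652 = (1 + δ)μ, so δ = 652/361.92 − 1 = 0.8015031…
Then the exponent is δ²μ/(2 + δ) = (652 − μ)² / (μ·(2 + δ)) = 82.991169.

82.991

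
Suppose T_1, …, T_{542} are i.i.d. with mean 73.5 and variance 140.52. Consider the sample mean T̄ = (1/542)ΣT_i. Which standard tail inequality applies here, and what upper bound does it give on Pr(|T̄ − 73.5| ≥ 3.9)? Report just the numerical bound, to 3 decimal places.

0.017

With mean and variance of each term known, Chebyshev's inequality bounds the deviation of the sum (or sample mean).
Var(T̄) = Var(T_i)/n = 140.52/542 = 0.25926.
Chebyshev: Pr(|T̄ − 73.5| ≥ 3.9) ≤ Var(T̄)/(3.9)² = 140.52/(542·3.9²) = 0.0170.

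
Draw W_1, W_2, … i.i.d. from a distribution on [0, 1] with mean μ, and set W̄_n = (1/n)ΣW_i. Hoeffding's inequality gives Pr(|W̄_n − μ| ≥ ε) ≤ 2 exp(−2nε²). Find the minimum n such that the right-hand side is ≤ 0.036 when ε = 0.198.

Require 2·exp(−2nε²) ≤ 0.036, i.e. 2nε² ≥ ln(2/0.036) = 4.017384.
So n ≥ 4.017384 / (2·0.198²) = 51.237.
The smallest integer n is 52.

52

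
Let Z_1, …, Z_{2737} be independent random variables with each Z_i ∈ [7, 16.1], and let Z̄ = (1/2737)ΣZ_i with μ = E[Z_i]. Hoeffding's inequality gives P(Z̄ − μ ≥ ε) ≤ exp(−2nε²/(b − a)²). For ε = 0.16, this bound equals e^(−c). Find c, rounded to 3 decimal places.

1.692

c = 2nε²/(b − a)² = 2·2737·0.16² / 9.1² = 1.6922.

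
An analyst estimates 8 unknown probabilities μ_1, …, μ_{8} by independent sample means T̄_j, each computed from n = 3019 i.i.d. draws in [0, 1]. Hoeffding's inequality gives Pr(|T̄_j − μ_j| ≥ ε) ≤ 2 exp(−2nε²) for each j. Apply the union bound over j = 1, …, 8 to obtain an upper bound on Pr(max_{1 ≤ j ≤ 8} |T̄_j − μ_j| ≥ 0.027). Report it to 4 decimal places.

Per-experiment Hoeffding bound: 2·exp(−2·3019·0.027²) = 2·exp(−4.40170) = 0.024513.
Union bound over 8 events: 8·0.024513 = 0.19610.

0.1961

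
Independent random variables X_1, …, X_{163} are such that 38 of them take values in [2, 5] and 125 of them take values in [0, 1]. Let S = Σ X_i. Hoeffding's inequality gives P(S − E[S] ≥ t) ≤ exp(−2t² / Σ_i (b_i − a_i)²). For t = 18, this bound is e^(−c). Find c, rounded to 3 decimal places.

1.388

Σ(b_i − a_i)² = 38·3² + 125·1² = 467.
c = 2t² / 467 = 2·18² / 467 = 1.3876.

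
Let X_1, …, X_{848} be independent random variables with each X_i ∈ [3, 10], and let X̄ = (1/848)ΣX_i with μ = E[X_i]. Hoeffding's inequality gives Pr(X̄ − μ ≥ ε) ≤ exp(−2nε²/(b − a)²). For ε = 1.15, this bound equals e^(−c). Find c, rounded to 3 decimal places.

45.775

c = 2nε²/(b − a)² = 2·848·1.15² / 7² = 45.7747.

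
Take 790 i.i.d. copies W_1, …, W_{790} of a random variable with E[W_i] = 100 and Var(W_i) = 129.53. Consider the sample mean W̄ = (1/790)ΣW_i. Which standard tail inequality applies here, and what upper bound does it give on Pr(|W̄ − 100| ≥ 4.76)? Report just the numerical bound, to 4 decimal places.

With mean and variance of each term known, Chebyshev's inequality bounds the deviation of the sum (or sample mean).
Var(W̄) = Var(W_i)/n = 129.53/790 = 0.16396.
Chebyshev: Pr(|W̄ − 100| ≥ 4.76) ≤ Var(W̄)/(4.76)² = 129.53/(790·4.76²) = 0.0072.

0.0072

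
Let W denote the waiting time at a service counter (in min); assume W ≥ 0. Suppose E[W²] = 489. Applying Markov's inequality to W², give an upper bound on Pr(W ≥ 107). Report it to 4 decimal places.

Since W ≥ 0, the event {W ≥ 107} is the same as {W² ≥ 11449}.
Markov's inequality applied to W² gives Pr(W² ≥ 11449) ≤ E[W²]/11449 = 489/11449 = 0.0427.

0.0427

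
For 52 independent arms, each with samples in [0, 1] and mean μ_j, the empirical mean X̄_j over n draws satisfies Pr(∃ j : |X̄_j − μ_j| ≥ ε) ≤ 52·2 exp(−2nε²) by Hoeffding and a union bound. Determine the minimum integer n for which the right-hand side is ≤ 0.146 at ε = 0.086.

445

Need 2·52·exp(−2nε²) ≤ 0.146, i.e. exp(−2nε²) ≤ 0.146/104.
So 2nε² ≥ ln(104/0.146) = 6.568540.
Hence n ≥ 6.568540/(2·0.086²) = 444.060.
The smallest integer n is 445.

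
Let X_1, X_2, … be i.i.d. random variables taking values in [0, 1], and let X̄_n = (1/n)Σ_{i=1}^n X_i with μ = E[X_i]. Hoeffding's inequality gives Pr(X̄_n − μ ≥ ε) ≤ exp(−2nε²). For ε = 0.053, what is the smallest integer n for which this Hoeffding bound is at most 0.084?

Require exp(−2nε²) ≤ 0.084, i.e. 2nε² ≥ ln(1/0.084) = 2.476938.
So n ≥ 2.476938 / (2·0.053²) = 440.893.
The smallest integer n is 441.

441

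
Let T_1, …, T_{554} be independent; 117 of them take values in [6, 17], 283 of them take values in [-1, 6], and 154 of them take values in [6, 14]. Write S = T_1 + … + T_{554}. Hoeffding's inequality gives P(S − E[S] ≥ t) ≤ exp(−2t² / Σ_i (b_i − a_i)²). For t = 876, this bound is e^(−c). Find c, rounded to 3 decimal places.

Σ(b_i − a_i)² = 117·11² + 283·7² + 154·8² = 37880.
c = 2t² / 37880 = 2·876² / 37880 = 40.5162.

40.516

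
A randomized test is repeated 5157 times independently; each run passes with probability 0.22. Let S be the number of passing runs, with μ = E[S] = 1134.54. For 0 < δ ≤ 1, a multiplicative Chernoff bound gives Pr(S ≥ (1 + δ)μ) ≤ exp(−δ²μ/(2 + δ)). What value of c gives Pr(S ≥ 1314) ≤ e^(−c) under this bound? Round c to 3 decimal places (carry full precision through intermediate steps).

Write 1314 = (1 + δ)μ, so δ = 1314/1134.54 − 1 = 0.1581786…
Then the exponent is δ²μ/(2 + δ) = (1314 − μ)² / (μ·(2 + δ)) = 13.153100.

13.153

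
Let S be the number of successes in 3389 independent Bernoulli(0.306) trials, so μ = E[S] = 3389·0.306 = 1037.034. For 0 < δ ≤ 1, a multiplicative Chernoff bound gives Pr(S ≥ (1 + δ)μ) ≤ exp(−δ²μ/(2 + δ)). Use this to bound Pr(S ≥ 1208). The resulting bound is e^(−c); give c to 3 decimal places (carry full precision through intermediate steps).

13.020

Write 1208 = (1 + δ)μ, so δ = 1208/1037.034 − 1 = 0.1648606…
Then the exponent is δ²μ/(2 + δ) = (1208 − μ)² / (μ·(2 + δ)) = 13.019568.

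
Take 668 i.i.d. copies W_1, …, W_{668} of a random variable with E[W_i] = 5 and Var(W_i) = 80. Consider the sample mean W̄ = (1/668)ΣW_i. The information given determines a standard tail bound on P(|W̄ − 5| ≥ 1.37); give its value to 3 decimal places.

0.064

With mean and variance of each term known, Chebyshev's inequality bounds the deviation of the sum (or sample mean).
Var(W̄) = Var(W_i)/n = 80/668 = 0.11976.
Chebyshev: P(|W̄ − 5| ≥ 1.37) ≤ Var(W̄)/(1.37)² = 80/(668·1.37²) = 0.0638.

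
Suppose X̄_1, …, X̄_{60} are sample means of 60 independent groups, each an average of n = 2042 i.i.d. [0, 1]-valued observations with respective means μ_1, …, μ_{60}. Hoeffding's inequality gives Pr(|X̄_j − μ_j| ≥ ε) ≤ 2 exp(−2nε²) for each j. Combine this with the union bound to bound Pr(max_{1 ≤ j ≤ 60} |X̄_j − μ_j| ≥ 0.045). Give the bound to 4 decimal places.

Per-experiment Hoeffding bound: 2·exp(−2·2042·0.045²) = 2·exp(−8.27010) = 0.00051212.
Union bound over 60 events: 60·0.00051212 = 0.03073.

0.0307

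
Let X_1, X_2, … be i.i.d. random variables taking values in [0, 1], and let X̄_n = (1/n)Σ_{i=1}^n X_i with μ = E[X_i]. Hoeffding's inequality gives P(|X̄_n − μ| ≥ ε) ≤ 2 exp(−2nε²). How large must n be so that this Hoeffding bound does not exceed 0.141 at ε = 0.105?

Require 2·exp(−2nε²) ≤ 0.141, i.e. 2nε² ≥ ln(2/0.141) = 2.652143.
So n ≥ 2.652143 / (2·0.105²) = 120.279.
The smallest integer n is 121.

121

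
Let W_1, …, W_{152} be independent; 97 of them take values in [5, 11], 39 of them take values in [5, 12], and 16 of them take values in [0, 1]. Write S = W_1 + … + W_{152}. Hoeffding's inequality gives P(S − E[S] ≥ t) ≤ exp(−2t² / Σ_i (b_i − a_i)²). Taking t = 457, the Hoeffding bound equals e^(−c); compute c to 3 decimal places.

77.080

Σ(b_i − a_i)² = 97·6² + 39·7² + 16·1² = 5419.
c = 2t² / 5419 = 2·457² / 5419 = 77.0803.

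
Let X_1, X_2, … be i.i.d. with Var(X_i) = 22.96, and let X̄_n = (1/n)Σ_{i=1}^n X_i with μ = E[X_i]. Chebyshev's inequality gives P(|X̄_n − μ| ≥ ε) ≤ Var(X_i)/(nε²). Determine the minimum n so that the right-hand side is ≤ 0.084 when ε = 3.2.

Require 22.96/(n·3.2²) ≤ 0.084, i.e. n ≥ 22.96/(0.084·3.2²) = 26.693.
The smallest integer n is 27.

27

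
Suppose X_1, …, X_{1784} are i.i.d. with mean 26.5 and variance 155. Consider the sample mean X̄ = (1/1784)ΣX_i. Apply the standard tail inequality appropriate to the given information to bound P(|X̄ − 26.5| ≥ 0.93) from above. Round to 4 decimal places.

With mean and variance of each term known, Chebyshev's inequality bounds the deviation of the sum (or sample mean).
Var(X̄) = Var(X_i)/n = 155/1784 = 0.086883.
Chebyshev: P(|X̄ − 26.5| ≥ 0.93) ≤ Var(X̄)/(0.93)² = 155/(1784·0.93²) = 0.1005.

0.1005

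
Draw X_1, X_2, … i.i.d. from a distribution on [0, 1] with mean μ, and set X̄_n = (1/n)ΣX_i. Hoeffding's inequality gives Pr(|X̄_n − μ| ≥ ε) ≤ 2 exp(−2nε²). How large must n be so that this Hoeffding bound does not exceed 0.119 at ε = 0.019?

Require 2·exp(−2nε²) ≤ 0.119, i.e. 2nε² ≥ ln(2/0.119) = 2.821779.
So n ≥ 2.821779 / (2·0.019²) = 3908.281.
The smallest integer n is 3909.

3909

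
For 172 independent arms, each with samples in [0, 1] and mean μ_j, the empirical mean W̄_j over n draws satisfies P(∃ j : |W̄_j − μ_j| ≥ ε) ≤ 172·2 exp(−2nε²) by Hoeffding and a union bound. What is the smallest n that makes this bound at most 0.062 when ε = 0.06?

Need 2·172·exp(−2nε²) ≤ 0.062, i.e. exp(−2nε²) ≤ 0.062/344.
So 2nε² ≥ ln(344/0.062) = 8.621263.
Hence n ≥ 8.621263/(2·0.06²) = 1197.398.
The smallest integer n is 1198.

1198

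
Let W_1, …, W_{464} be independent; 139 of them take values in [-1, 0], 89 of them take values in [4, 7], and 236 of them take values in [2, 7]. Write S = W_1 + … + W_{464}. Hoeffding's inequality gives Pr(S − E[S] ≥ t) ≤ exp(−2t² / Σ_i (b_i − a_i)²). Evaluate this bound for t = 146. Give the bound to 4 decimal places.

Σ(b_i − a_i)² = 139·1² + 89·3² + 236·5² = 6840.
Exponent = 2·146² / 6840 = 6.23275.
Bound = exp(−6.23275) = 0.00196.

0.0020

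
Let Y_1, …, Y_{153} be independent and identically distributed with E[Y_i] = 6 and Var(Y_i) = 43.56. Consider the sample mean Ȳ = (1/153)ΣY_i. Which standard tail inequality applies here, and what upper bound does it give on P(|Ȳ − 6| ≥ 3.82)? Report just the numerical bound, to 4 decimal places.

0.0195

With mean and variance of each term known, Chebyshev's inequality bounds the deviation of the sum (or sample mean).
Var(Ȳ) = Var(Y_i)/n = 43.56/153 = 0.28471.
Chebyshev: P(|Ȳ − 6| ≥ 3.82) ≤ Var(Ȳ)/(3.82)² = 43.56/(153·3.82²) = 0.0195.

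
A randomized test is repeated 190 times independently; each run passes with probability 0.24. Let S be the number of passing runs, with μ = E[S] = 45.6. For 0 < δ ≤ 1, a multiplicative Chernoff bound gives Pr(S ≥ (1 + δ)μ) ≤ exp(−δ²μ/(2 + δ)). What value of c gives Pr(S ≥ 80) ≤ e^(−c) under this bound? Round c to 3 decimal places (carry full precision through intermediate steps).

9.422

Write 80 = (1 + δ)μ, so δ = 80/45.6 − 1 = 0.754386…
Then the exponent is δ²μ/(2 + δ) = (80 − μ)² / (μ·(2 + δ)) = 9.421656.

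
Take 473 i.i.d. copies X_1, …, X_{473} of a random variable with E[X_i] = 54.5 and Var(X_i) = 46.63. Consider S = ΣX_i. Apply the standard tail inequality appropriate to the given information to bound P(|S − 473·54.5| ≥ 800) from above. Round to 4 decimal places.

0.0345

With mean and variance of each term known, Chebyshev's inequality bounds the deviation of the sum (or sample mean).
Var(S) = n·Var(X_i) = 473·46.63 = 22055.99.
Chebyshev: P(|S − 473·54.5| ≥ 800) ≤ Var(S)/800² = 22055.99/640000 = 0.0345.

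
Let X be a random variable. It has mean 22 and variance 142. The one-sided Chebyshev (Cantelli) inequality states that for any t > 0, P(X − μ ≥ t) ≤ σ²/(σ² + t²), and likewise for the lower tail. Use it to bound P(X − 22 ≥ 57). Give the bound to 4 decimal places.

0.0419

Here σ² = 142 and t = 57, so σ² + t² = 3391.
Cantelli's bound: 142/3391 = 0.0419.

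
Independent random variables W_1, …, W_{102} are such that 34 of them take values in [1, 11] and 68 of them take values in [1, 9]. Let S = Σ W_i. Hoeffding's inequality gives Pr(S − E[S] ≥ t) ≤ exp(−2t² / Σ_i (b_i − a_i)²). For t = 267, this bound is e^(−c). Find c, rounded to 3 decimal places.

Σ(b_i − a_i)² = 34·10² + 68·8² = 7752.
c = 2t² / 7752 = 2·267² / 7752 = 18.3924.

18.392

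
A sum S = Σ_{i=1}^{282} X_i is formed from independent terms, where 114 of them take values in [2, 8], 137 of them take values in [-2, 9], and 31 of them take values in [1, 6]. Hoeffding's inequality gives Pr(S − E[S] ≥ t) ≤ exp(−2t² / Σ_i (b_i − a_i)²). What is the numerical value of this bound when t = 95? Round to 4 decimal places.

0.4312

Σ(b_i − a_i)² = 114·6² + 137·11² + 31·5² = 21456.
Exponent = 2·95² / 21456 = 0.84126.
Bound = exp(−0.84126) = 0.43117.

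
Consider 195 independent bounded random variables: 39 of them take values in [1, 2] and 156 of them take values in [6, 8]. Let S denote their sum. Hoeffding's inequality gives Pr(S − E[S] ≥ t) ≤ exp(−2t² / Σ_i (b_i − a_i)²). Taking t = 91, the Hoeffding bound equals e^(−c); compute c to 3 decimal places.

24.980

Σ(b_i − a_i)² = 39·1² + 156·2² = 663.
c = 2t² / 663 = 2·91² / 663 = 24.9804.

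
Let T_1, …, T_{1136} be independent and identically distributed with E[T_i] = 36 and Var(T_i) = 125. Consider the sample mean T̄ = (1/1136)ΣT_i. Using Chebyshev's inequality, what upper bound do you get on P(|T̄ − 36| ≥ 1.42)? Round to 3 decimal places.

0.055

Var(T̄) = Var(T_i)/n = 125/1136 = 0.11004.
Chebyshev: P(|T̄ − 36| ≥ 1.42) ≤ Var(T̄)/(1.42)² = 125/(1136·1.42²) = 0.0546.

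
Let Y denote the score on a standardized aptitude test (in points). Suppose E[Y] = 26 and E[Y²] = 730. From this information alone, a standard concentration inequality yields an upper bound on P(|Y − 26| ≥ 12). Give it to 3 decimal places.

The first two moments determine the variance, so Chebyshev's inequality is the sharpest standard bound available.
Var(Y) = E[Y²] − (E[Y])² = 730 − 676 = 54.
Chebyshev's inequality: P(|Y − μ| ≥ t) ≤ Var(Y)/t² = 54/144 = 0.3750.

0.375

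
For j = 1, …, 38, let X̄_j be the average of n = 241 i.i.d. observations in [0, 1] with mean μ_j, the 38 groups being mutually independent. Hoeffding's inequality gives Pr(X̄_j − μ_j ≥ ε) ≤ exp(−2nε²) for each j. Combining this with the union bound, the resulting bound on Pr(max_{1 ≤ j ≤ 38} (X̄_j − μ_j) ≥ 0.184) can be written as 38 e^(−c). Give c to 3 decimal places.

Union bound over the 38 events: Pr(max_{1 ≤ j ≤ 38} (X̄_j − μ_j) ≥ 0.184) ≤ 38·exp(−2nε²) = 38 exp(−2·241·0.184²).
So c = 2·241·0.184² = 16.3186.

16.319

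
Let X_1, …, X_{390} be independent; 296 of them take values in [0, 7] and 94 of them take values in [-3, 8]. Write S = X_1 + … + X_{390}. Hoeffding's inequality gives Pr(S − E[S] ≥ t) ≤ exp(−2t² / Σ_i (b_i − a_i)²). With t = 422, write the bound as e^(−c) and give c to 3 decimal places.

13.763

Σ(b_i − a_i)² = 296·7² + 94·11² = 25878.
c = 2t² / 25878 = 2·422² / 25878 = 13.7634.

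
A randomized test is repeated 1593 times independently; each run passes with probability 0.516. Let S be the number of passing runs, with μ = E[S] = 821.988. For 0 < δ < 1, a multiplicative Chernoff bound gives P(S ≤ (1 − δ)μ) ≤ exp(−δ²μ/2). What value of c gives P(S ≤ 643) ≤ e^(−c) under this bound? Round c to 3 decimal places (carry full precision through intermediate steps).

Write 643 = (1 − δ)μ, so δ = 1 − 643/821.988 = 0.2177501…
Then the exponent is δ²μ/2 = (μ − 643)²/(2μ) = 19.487331.

19.487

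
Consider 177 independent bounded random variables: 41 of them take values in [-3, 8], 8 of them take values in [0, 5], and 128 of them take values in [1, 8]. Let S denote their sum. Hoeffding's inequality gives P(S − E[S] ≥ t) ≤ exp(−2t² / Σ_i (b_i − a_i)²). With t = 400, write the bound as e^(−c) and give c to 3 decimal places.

27.989

Σ(b_i − a_i)² = 41·11² + 8·5² + 128·7² = 11433.
c = 2t² / 11433 = 2·400² / 11433 = 27.9892.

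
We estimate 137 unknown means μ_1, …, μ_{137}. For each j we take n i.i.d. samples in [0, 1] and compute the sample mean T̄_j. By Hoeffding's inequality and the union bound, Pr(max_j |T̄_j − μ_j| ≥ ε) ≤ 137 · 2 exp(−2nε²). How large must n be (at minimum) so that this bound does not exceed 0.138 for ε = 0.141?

191

Need 2·137·exp(−2nε²) ≤ 0.138, i.e. exp(−2nε²) ≤ 0.138/274.
So 2nε² ≥ ln(274/0.138) = 7.593630.
Hence n ≥ 7.593630/(2·0.141²) = 190.977.
The smallest integer n is 191.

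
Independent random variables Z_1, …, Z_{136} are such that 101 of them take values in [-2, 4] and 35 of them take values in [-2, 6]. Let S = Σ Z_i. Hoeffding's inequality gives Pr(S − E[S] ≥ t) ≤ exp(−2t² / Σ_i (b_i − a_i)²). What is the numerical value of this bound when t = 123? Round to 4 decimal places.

0.0058

Σ(b_i − a_i)² = 101·6² + 35·8² = 5876.
Exponent = 2·123² / 5876 = 5.14942.
Bound = exp(−5.14942) = 0.00580.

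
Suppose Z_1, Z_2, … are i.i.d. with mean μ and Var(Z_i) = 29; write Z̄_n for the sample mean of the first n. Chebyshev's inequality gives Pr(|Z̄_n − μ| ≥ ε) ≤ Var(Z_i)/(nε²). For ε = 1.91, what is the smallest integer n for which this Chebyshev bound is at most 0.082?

97

Require 29/(n·1.91²) ≤ 0.082, i.e. n ≥ 29/(0.082·1.91²) = 96.943.
The smallest integer n is 97.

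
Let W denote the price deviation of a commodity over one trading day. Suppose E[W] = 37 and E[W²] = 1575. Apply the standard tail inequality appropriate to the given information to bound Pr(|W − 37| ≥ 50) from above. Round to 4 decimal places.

The first two moments determine the variance, so Chebyshev's inequality is the sharpest standard bound available.
Var(W) = E[W²] − (E[W])² = 1575 − 1369 = 206.
Chebyshev's inequality: Pr(|W − μ| ≥ t) ≤ Var(W)/t² = 206/2500 = 0.0824.

0.0824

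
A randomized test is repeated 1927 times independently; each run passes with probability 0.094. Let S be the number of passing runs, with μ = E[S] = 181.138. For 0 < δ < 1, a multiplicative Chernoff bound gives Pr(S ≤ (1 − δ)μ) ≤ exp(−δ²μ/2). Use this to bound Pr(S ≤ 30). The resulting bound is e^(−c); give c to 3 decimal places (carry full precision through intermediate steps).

Write 30 = (1 − δ)μ, so δ = 1 − 30/181.138 = 0.8343804…
Then the exponent is δ²μ/2 = (μ − 30)²/(2μ) = 63.053294.

63.053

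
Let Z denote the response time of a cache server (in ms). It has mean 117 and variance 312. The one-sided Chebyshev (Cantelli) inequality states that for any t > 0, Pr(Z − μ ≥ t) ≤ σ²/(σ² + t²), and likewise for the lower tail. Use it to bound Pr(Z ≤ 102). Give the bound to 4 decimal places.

Here σ² = 312 and t = 15, so σ² + t² = 537.
Cantelli's bound: 312/537 = 0.5810.

0.5810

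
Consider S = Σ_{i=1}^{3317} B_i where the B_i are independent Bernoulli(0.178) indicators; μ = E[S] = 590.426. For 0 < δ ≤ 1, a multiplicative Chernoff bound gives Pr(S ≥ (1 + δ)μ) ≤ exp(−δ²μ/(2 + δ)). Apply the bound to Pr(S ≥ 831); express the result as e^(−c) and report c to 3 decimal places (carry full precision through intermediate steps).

Write 831 = (1 + δ)μ, so δ = 831/590.426 − 1 = 0.4074583…
Then the exponent is δ²μ/(2 + δ) = (831 − μ)² / (μ·(2 + δ)) = 40.716752.

40.717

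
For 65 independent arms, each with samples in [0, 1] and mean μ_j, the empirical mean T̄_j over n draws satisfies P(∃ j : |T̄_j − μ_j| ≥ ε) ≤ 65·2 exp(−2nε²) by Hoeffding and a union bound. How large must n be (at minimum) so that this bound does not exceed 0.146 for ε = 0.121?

Need 2·65·exp(−2nε²) ≤ 0.146, i.e. exp(−2nε²) ≤ 0.146/130.
So 2nε² ≥ ln(130/0.146) = 6.791683.
Hence n ≥ 6.791683/(2·0.121²) = 231.941.
The smallest integer n is 232.

232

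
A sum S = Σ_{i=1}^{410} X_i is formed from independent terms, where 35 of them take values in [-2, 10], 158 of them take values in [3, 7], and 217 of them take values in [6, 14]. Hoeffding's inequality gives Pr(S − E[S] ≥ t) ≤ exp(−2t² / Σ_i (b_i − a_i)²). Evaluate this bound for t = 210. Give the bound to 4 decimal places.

0.0164

Σ(b_i − a_i)² = 35·12² + 158·4² + 217·8² = 21456.
Exponent = 2·210² / 21456 = 4.11074.
Bound = exp(−4.11074) = 0.01640.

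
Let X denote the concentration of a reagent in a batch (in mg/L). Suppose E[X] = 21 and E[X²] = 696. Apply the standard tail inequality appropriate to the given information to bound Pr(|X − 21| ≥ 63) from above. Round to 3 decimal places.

0.064

The first two moments determine the variance, so Chebyshev's inequality is the sharpest standard bound available.
Var(X) = E[X²] − (E[X])² = 696 − 441 = 255.
Chebyshev's inequality: Pr(|X − μ| ≥ t) ≤ Var(X)/t² = 255/3969 = 0.0642.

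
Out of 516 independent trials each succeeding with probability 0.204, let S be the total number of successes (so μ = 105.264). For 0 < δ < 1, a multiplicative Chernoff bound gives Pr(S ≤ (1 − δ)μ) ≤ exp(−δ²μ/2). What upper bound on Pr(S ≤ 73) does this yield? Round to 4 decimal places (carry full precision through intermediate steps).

Write 73 = (1 − δ)μ, so δ = 1 − 73/105.264 = 0.3065055…
Then the exponent is δ²μ/2 = (μ − 73)²/(2μ) = 4.944547.
Bound = exp(−4.944547) = 0.00712.

0.0071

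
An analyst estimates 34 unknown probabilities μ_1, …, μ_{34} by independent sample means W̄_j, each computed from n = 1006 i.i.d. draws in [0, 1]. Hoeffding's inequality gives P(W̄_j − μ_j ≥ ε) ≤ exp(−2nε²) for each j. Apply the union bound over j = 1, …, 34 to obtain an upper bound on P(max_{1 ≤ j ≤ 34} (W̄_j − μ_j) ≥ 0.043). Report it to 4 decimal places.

0.8238

Per-experiment Hoeffding bound: exp(−2·1006·0.043²) = exp(−3.72019) = 0.024229.
Union bound over 34 events: 34·0.024229 = 0.82380.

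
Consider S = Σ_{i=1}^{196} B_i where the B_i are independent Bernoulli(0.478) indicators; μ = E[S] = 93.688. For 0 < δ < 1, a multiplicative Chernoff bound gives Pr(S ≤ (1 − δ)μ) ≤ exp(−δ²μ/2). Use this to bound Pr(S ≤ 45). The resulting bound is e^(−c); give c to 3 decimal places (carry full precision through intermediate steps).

12.651

Write 45 = (1 − δ)μ, so δ = 1 − 45/93.688 = 0.5196823…
Then the exponent is δ²μ/2 = (μ − 45)²/(2μ) = 12.651147.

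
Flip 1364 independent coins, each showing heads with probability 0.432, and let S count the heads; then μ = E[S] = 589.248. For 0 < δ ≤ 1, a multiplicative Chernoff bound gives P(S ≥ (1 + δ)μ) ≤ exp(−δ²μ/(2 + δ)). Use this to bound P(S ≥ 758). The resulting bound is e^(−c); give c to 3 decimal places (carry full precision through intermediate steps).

Write 758 = (1 + δ)μ, so δ = 758/589.248 − 1 = 0.2863854…
Then the exponent is δ²μ/(2 + δ) = (758 − μ)² / (μ·(2 + δ)) = 21.137339.

21.137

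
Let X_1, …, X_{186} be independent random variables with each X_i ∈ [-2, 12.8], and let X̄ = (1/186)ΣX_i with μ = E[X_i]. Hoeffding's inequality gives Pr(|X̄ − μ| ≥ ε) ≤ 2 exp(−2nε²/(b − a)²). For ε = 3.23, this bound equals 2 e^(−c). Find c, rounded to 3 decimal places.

17.718

c = 2nε²/(b − a)² = 2·186·3.23² / 14.8² = 17.7184.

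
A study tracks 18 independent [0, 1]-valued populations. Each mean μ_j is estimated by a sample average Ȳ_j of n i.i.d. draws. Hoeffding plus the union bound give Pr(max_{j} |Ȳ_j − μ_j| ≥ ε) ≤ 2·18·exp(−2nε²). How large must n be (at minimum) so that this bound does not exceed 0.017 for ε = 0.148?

Need 2·18·exp(−2nε²) ≤ 0.017, i.e. exp(−2nε²) ≤ 0.017/36.
So 2nε² ≥ ln(36/0.017) = 7.658061.
Hence n ≥ 7.658061/(2·0.148²) = 174.810.
The smallest integer n is 175.

175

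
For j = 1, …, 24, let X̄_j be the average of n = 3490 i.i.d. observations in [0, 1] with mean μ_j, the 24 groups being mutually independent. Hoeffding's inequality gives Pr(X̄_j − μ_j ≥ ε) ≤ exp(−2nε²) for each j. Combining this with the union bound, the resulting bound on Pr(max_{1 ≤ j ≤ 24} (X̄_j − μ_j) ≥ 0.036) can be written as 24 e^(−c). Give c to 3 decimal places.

Union bound over the 24 events: Pr(max_{1 ≤ j ≤ 24} (X̄_j − μ_j) ≥ 0.036) ≤ 24·exp(−2nε²) = 24 exp(−2·3490·0.036²).
So c = 2·3490·0.036² = 9.0461.

9.046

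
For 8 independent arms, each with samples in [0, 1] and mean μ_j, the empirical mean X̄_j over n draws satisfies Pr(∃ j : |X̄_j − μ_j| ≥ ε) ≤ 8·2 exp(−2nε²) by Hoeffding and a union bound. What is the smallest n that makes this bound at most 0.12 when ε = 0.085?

Need 2·8·exp(−2nε²) ≤ 0.12, i.e. exp(−2nε²) ≤ 0.12/16.
So 2nε² ≥ ln(16/0.12) = 4.892852.
Hence n ≥ 4.892852/(2·0.085²) = 338.606.
The smallest integer n is 339.

339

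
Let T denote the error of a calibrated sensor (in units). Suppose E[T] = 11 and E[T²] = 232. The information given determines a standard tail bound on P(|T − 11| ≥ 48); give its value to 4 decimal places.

The first two moments determine the variance, so Chebyshev's inequality is the sharpest standard bound available.
Var(T) = E[T²] − (E[T])² = 232 − 121 = 111.
Chebyshev's inequality: P(|T − μ| ≥ t) ≤ Var(T)/t² = 111/2304 = 0.0482.

0.0482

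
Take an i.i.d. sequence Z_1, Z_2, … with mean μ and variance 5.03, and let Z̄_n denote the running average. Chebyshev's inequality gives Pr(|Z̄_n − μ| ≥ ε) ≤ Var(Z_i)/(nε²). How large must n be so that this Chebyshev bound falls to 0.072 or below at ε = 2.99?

8

Require 5.03/(n·2.99²) ≤ 0.072, i.e. n ≥ 5.03/(0.072·2.99²) = 7.814.
The smallest integer n is 8.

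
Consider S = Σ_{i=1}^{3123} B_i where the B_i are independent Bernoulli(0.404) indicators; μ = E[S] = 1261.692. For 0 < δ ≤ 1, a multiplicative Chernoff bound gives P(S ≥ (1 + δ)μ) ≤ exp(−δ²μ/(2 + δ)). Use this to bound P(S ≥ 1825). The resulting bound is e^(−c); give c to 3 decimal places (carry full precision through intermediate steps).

Write 1825 = (1 + δ)μ, so δ = 1825/1261.692 − 1 = 0.4464703…
Then the exponent is δ²μ/(2 + δ) = (1825 − μ)² / (μ·(2 + δ)) = 102.801285.

102.801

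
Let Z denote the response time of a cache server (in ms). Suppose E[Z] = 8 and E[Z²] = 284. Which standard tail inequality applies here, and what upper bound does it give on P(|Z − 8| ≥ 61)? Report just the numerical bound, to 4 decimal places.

The first two moments determine the variance, so Chebyshev's inequality is the sharpest standard bound available.
Var(Z) = E[Z²] − (E[Z])² = 284 − 64 = 220.
Chebyshev's inequality: P(|Z − μ| ≥ t) ≤ Var(Z)/t² = 220/3721 = 0.0591.

0.0591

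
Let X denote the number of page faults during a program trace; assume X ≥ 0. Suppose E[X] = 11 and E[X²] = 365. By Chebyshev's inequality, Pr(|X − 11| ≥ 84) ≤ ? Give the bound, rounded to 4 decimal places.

Var(X) = E[X²] − (E[X])² = 365 − 121 = 244.
Chebyshev's inequality: Pr(|X − μ| ≥ t) ≤ Var(X)/t² = 244/7056 = 0.0346.

0.0346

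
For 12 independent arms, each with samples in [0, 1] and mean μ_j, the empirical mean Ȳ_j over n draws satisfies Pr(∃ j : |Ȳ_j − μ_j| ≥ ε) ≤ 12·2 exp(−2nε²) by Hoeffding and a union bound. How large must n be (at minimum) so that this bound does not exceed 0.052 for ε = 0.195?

Need 2·12·exp(−2nε²) ≤ 0.052, i.e. exp(−2nε²) ≤ 0.052/24.
So 2nε² ≥ ln(24/0.052) = 6.134565.
Hence n ≥ 6.134565/(2·0.195²) = 80.665.
The smallest integer n is 81.

81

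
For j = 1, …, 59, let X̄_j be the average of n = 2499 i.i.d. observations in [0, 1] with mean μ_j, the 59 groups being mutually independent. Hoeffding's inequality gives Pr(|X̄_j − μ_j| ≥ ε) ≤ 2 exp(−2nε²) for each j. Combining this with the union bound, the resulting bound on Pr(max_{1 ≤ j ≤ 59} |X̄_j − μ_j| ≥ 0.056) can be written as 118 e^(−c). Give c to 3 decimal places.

Union bound over the 59 events: Pr(max_{1 ≤ j ≤ 59} |X̄_j − μ_j| ≥ 0.056) ≤ 59·2·exp(−2nε²) = 118 exp(−2·2499·0.056²).
So c = 2·2499·0.056² = 15.6737.

15.674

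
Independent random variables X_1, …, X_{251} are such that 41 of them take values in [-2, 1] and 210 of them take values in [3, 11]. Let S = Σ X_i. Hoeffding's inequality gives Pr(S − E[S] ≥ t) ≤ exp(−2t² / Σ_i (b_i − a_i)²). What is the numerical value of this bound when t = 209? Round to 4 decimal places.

0.0018

Σ(b_i − a_i)² = 41·3² + 210·8² = 13809.
Exponent = 2·209² / 13809 = 6.32645.
Bound = exp(−6.32645) = 0.00179.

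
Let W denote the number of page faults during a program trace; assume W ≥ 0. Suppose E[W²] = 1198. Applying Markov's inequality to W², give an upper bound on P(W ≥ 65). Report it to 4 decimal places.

Since W ≥ 0, the event {W ≥ 65} is the same as {W² ≥ 4225}.
Markov's inequality applied to W² gives P(W² ≥ 4225) ≤ E[W²]/4225 = 1198/4225 = 0.2836.

0.2836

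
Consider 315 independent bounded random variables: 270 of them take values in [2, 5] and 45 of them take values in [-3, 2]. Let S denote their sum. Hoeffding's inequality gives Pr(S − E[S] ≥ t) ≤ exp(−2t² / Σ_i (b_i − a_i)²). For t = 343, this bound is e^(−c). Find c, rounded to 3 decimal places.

Σ(b_i − a_i)² = 270·3² + 45·5² = 3555.
c = 2t² / 3555 = 2·343² / 3555 = 66.1879.

66.188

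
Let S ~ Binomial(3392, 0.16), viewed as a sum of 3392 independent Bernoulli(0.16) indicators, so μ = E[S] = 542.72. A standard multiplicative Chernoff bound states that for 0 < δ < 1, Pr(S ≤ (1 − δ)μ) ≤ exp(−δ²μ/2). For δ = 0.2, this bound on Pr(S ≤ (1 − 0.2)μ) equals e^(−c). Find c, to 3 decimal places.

c = δ²μ/2 = 0.2²·542.72/2 = 10.8544.

10.854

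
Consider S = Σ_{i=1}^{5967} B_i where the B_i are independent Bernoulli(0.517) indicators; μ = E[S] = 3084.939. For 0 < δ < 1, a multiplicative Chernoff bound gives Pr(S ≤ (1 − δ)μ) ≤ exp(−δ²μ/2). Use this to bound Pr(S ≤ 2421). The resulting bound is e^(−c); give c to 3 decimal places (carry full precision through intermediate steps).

71.446

Write 2421 = (1 − δ)μ, so δ = 1 − 2421/3084.939 = 0.2152195…
Then the exponent is δ²μ/2 = (μ − 2421)²/(2μ) = 71.446307.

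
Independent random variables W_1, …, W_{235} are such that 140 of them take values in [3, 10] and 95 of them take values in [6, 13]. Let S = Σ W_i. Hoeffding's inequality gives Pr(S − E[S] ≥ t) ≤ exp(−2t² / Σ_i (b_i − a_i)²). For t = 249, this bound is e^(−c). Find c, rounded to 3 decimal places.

Σ(b_i − a_i)² = 140·7² + 95·7² = 11515.
c = 2t² / 11515 = 2·249² / 11515 = 10.7687.

10.769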